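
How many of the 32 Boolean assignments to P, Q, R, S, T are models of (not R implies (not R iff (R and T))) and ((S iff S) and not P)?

8

Initial set: {((not R implies (not R iff (R and T))) and ((S iff S) and not P))}.
((not R implies (not R iff (R and T))) and ((S iff S) and not P)): α-rule — add (not R implies (not R iff (R and T))), ((S iff S) and not P).
((S iff S) and not P): α-rule — add (S iff S), not P.
(not R implies (not R iff (R and T))): β-rule — branch into not not R  //  (not R iff (R and T)).
  branch 1 (add not not R):
    (S iff S): β-rule — branch into S, S  //  not S, not S.
      branch 1.1 (add S, S):
        ○ open, literals {P=0, R=1, S=1}.
      branch 1.2 (add not S, not S):
        ○ open, literals {P=0, R=1, S=0}.
  branch 2 (add (not R iff (R and T))):
    (S iff S): β-rule — branch into S, S  //  not S, not S.
      branch 2.1 (add S, S):
        (not R iff (R and T)): β-rule — branch into not R, (R and T)  //  not not R, not (R and T).
          branch 2.1.1 (add not R, (R and T)):
            (R and T): α-rule — add R, T.
            × closes — contains both R and not R.
          branch 2.1.2 (add not not R, not (R and T)):
            not (R and T): β-rule — branch into not R  //  not T.
              branch 2.1.2.1 (add not R):
                × closes — contains both R and not R.
              branch 2.1.2.2 (add not T):
                ○ open, literals {P=0, R=1, S=1, T=0}.
      branch 2.2 (add not S, not S):
        (not R iff (R and T)): β-rule — branch into not R, (R and T)  //  not not R, not (R and T).
          branch 2.2.1 (add not R, (R and T)):
            (R and T): α-rule — add R, T.
            × closes — contains both R and not R.
          branch 2.2.2 (add not not R, not (R and T)):
            not (R and T): β-rule — branch into not R  //  not T.
              branch 2.2.2.1 (add not R):
                × closes — contains both R and not R.
              branch 2.2.2.2 (add not T):
                ○ open, literals {P=0, R=1, S=0, T=0}.
4 branches closed, 4 open.
Each open branch fixes some atoms; the unmentioned ones are free. Counting distinct full assignments: branch {P=0, R=1, S=1} (Q, T) contributes 4 new; branch {P=0, R=1, S=0} (Q, T) contributes 4 new; branch {P=0, R=1, S=1, T=0} (Q) contributes 0 new; branch {P=0, R=1, S=0, T=0} (Q) contributes 0 new. Total: 8.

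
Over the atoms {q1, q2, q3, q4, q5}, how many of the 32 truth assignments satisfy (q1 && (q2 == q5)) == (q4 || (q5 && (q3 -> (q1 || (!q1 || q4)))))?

12

Initial set: {T ((q1 && (q2 == q5)) == (q4 || (q5 && (q3 -> (q1 || (!q1 || q4))))))}.
T ((q1 && (q2 == q5)) == (q4 || (q5 && (q3 -> (q1 || (!q1 || q4)))))): β-rule — branch into T (q1 && (q2 == q5)), T (q4 || (q5 && (q3 -> (q1 || (!q1 || q4)))))  //  F (q1 && (q2 == q5)), F (q4 || (q5 && (q3 -> (q1 || (!q1 || q4))))).
  branch 1 (add T (q1 && (q2 == q5)), T (q4 || (q5 && (q3 -> (q1 || (!q1 || q4)))))):
    T (q1 && (q2 == q5)): α-rule — add T q1, T (q2 == q5).
    T (q4 || (q5 && (q3 -> (q1 || (!q1 || q4))))): β-rule — branch into T q4  //  T (q5 && (q3 -> (q1 || (!q1 || q4)))).
      branch 1.1 (add T q4):
        T (q2 == q5): β-rule — branch into T q2, T q5  //  F q2, F q5.
          branch 1.1.1 (add T q2, T q5):
            ○ open, literals {q1=true, q2=true, q4=true, q5=true}.
          branch 1.1.2 (add F q2, F q5):
            ○ open, literals {q1=true, q2=false, q4=true, q5=false}.
      branch 1.2 (add T (q5 && (q3 -> (q1 || (!q1 || q4))))):
        T (q5 && (q3 -> (q1 || (!q1 || q4)))): α-rule — add T q5, T (q3 -> (q1 || (!q1 || q4))).
        T (q2 == q5): β-rule — branch into T q2, T q5  //  F q2, F q5.
          branch 1.2.1 (add T q2, T q5):
            T (q3 -> (q1 || (!q1 || q4))): β-rule — branch into F q3  //  T (q1 || (!q1 || q4)).
              branch 1.2.1.1 (add F q3):
                ○ open, literals {q1=true, q2=true, q3=false, q5=true}.
              branch 1.2.1.2 (add T (q1 || (!q1 || q4))):
                T (q1 || (!q1 || q4)): β-rule — branch into T q1  //  T (!q1 || q4).
                  branch 1.2.1.2.1 (add T q1):
                    ○ open, literals {q1=true, q2=true, q5=true}.
                  branch 1.2.1.2.2 (add T (!q1 || q4)):
                    T (!q1 || q4): β-rule — branch into T !q1  //  T q4.
                      branch 1.2.1.2.2.1 (add T !q1):
                        × closes — contains both q1 and !q1.
                      branch 1.2.1.2.2.2 (add T q4):
                        ○ open, literals {q1=true, q2=true, q4=true, q5=true}.
          branch 1.2.2 (add F q2, F q5):
            × closes — contains both q5 and !q5.
  branch 2 (add F (q1 && (q2 == q5)), F (q4 || (q5 && (q3 -> (q1 || (!q1 || q4)))))):
    F (q4 || (q5 && (q3 -> (q1 || (!q1 || q4))))): α-rule — add F q4, F (q5 && (q3 -> (q1 || (!q1 || q4)))).
    F (q1 && (q2 == q5)): β-rule — branch into F q1  //  F (q2 == q5).
      branch 2.1 (add F q1):
        F (q5 && (q3 -> (q1 || (!q1 || q4)))): β-rule — branch into F q5  //  F (q3 -> (q1 || (!q1 || q4))).
          branch 2.1.1 (add F q5):
            ○ open, literals {q1=false, q4=false, q5=false}.
          branch 2.1.2 (add F (q3 -> (q1 || (!q1 || q4)))):
            F (q3 -> (q1 || (!q1 || q4))): α-rule — add T q3, F (q1 || (!q1 || q4)).
            F (q1 || (!q1 || q4)): α-rule — add F q1, F (!q1 || q4).
            F (!q1 || q4): α-rule — add F !q1, F q4.
            × closes — contains both q1 and !q1.
      branch 2.2 (add F (q2 == q5)):
        F (q5 && (q3 -> (q1 || (!q1 || q4)))): β-rule — branch into F q5  //  F (q3 -> (q1 || (!q1 || q4))).
          branch 2.2.1 (add F q5):
            F (q2 == q5): β-rule — branch into T q2, F q5  //  F q2, T q5.
              branch 2.2.1.1 (add T q2, F q5):
                ○ open, literals {q2=true, q4=false, q5=false}.
              branch 2.2.1.2 (add F q2, T q5):
                × closes — contains both q5 and !q5.
          branch 2.2.2 (add F (q3 -> (q1 || (!q1 || q4)))):
            F (q3 -> (q1 || (!q1 || q4))): α-rule — add T q3, F (q1 || (!q1 || q4)).
            F (q1 || (!q1 || q4)): α-rule — add F q1, F (!q1 || q4).
            F (!q1 || q4): α-rule — add F !q1, F q4.
            × closes — contains both q1 and !q1.
5 branches closed, 7 open.
Each open branch fixes some atoms; the unmentioned ones are free. Counting distinct full assignments: branch {q1=true, q2=true, q4=true, q5=true} (q3) contributes 2 new; branch {q1=true, q2=false, q4=true, q5=false} (q3) contributes 2 new; branch {q1=true, q2=true, q3=false, q5=true} (q4) contributes 1 new; branch {q1=true, q2=true, q5=true} (q3, q4) contributes 1 new; branch {q1=true, q2=true, q4=true, q5=true} (q3) contributes 0 new; branch {q1=false, q4=false, q5=false} (q2, q3) contributes 4 new; branch {q2=true, q4=false, q5=false} (q1, q3) contributes 2 new. Total: 12.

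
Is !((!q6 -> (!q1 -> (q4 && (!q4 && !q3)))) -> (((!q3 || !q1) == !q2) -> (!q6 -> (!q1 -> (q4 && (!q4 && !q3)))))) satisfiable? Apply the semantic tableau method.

Initial set: {!((!q6 -> (!q1 -> (q4 && (!q4 && !q3)))) -> (((!q3 || !q1) == !q2) -> (!q6 -> (!q1 -> (q4 && (!q4 && !q3))))))}.
!((!q6 -> (!q1 -> (q4 && (!q4 && !q3)))) -> (((!q3 || !q1) == !q2) -> (!q6 -> (!q1 -> (q4 && (!q4 && !q3)))))): α-rule — add (!q6 -> (!q1 -> (q4 && (!q4 && !q3)))), !(((!q3 || !q1) == !q2) -> (!q6 -> (!q1 -> (q4 && (!q4 && !q3))))).
!(((!q3 || !q1) == !q2) -> (!q6 -> (!q1 -> (q4 && (!q4 && !q3))))): α-rule — add ((!q3 || !q1) == !q2), !(!q6 -> (!q1 -> (q4 && (!q4 && !q3)))).
!(!q6 -> (!q1 -> (q4 && (!q4 && !q3)))): α-rule — add !q6, !(!q1 -> (q4 && (!q4 && !q3))).
!(!q1 -> (q4 && (!q4 && !q3))): α-rule — add !q1, !(q4 && (!q4 && !q3)).
(!q6 -> (!q1 -> (q4 && (!q4 && !q3)))): β-rule — branch into !!q6  //  (!q1 -> (q4 && (!q4 && !q3))).
  branch 1 (add !!q6):
    × closes — contains both q6 and !q6.
  branch 2 (add (!q1 -> (q4 && (!q4 && !q3)))):
    ((!q3 || !q1) == !q2): β-rule — branch into (!q3 || !q1), !q2  //  !(!q3 || !q1), !!q2.
      branch 2.1 (add (!q3 || !q1), !q2):
        !(q4 && (!q4 && !q3)): β-rule — branch into !q4  //  !(!q4 && !q3).
          branch 2.1.1 (add !q4):
            (!q1 -> (q4 && (!q4 && !q3))): β-rule — branch into !!q1  //  (q4 && (!q4 && !q3)).
              branch 2.1.1.1 (add !!q1):
                × closes — contains both q1 and !q1.
              branch 2.1.1.2 (add (q4 && (!q4 && !q3))):
                (q4 && (!q4 && !q3)): α-rule — add q4, (!q4 && !q3).
                × closes — contains both q4 and !q4.
          branch 2.1.2 (add !(!q4 && !q3)):
            (!q1 -> (q4 && (!q4 && !q3))): β-rule — branch into !!q1  //  (q4 && (!q4 && !q3)).
              branch 2.1.2.1 (add !!q1):
                × closes — contains both q1 and !q1.
              branch 2.1.2.2 (add (q4 && (!q4 && !q3))):
                (q4 && (!q4 && !q3)): α-rule — add q4, (!q4 && !q3).
                (!q4 && !q3): α-rule — add !q4, !q3.
                × closes — contains both q4 and !q4.
      branch 2.2 (add !(!q3 || !q1), !!q2):
        !(!q3 || !q1): α-rule — add !!q3, !!q1.
        × closes — contains both q1 and !q1.
All 6 branches close.
Every branch closed; the formula is unsatisfiable.

Unsatisfiable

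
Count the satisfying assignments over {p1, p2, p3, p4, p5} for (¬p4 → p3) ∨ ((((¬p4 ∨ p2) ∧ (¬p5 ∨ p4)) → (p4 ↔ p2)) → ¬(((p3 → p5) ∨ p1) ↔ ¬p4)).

26

Initial set: {((¬p4 → p3) ∨ ((((¬p4 ∨ p2) ∧ (¬p5 ∨ p4)) → (p4 ↔ p2)) → ¬(((p3 → p5) ∨ p1) ↔ ¬p4)))}.
((¬p4 → p3) ∨ ((((¬p4 ∨ p2) ∧ (¬p5 ∨ p4)) → (p4 ↔ p2)) → ¬(((p3 → p5) ∨ p1) ↔ ¬p4))): β-rule — branch into (¬p4 → p3)  //  ((((¬p4 ∨ p2) ∧ (¬p5 ∨ p4)) → (p4 ↔ p2)) → ¬(((p3 → p5) ∨ p1) ↔ ¬p4)).
  branch 1 (add (¬p4 → p3)):
    (¬p4 → p3): β-rule — branch into ¬¬p4  //  p3.
      branch 1.1 (add ¬¬p4):
        ○ open, literals {p4=1}.
      branch 1.2 (add p3):
        ○ open, literals {p3=1}.
  branch 2 (add ((((¬p4 ∨ p2) ∧ (¬p5 ∨ p4)) → (p4 ↔ p2)) → ¬(((p3 → p5) ∨ p1) ↔ ¬p4))):
    ((((¬p4 ∨ p2) ∧ (¬p5 ∨ p4)) → (p4 ↔ p2)) → ¬(((p3 → p5) ∨ p1) ↔ ¬p4)): β-rule — branch into ¬(((¬p4 ∨ p2) ∧ (¬p5 ∨ p4)) → (p4 ↔ p2))  //  ¬(((p3 → p5) ∨ p1) ↔ ¬p4).
      branch 2.1 (add ¬(((¬p4 ∨ p2) ∧ (¬p5 ∨ p4)) → (p4 ↔ p2))):
        ¬(((¬p4 ∨ p2) ∧ (¬p5 ∨ p4)) → (p4 ↔ p2)): α-rule — add ((¬p4 ∨ p2) ∧ (¬p5 ∨ p4)), ¬(p4 ↔ p2).
        ((¬p4 ∨ p2) ∧ (¬p5 ∨ p4)): α-rule — add (¬p4 ∨ p2), (¬p5 ∨ p4).
        ¬(p4 ↔ p2): β-rule — branch into p4, ¬p2  //  ¬p4, p2.
          branch 2.1.1 (add p4, ¬p2):
            (¬p4 ∨ p2): β-rule — branch into ¬p4  //  p2.
              branch 2.1.1.1 (add ¬p4):
                × closes — contains both p4 and ¬p4.
              branch 2.1.1.2 (add p2):
                × closes — contains both p2 and ¬p2.
          branch 2.1.2 (add ¬p4, p2):
            (¬p4 ∨ p2): β-rule — branch into ¬p4  //  p2.
              branch 2.1.2.1 (add ¬p4):
                (¬p5 ∨ p4): β-rule — branch into ¬p5  //  p4.
                  branch 2.1.2.1.1 (add ¬p5):
                    ○ open, literals {p2=1, p4=0, p5=0}.
                  branch 2.1.2.1.2 (add p4):
                    × closes — contains both p4 and ¬p4.
              branch 2.1.2.2 (add p2):
                (¬p5 ∨ p4): β-rule — branch into ¬p5  //  p4.
                  branch 2.1.2.2.1 (add ¬p5):
                    ○ open, literals {p2=1, p4=0, p5=0}.
                  branch 2.1.2.2.2 (add p4):
                    × closes — contains both p4 and ¬p4.
      branch 2.2 (add ¬(((p3 → p5) ∨ p1) ↔ ¬p4)):
        ¬(((p3 → p5) ∨ p1) ↔ ¬p4): β-rule — branch into ((p3 → p5) ∨ p1), ¬¬p4  //  ¬((p3 → p5) ∨ p1), ¬p4.
          branch 2.2.1 (add ((p3 → p5) ∨ p1), ¬¬p4):
            ((p3 → p5) ∨ p1): β-rule — branch into (p3 → p5)  //  p1.
              branch 2.2.1.1 (add (p3 → p5)):
                (p3 → p5): β-rule — branch into ¬p3  //  p5.
                  branch 2.2.1.1.1 (add ¬p3):
                    ○ open, literals {p3=0, p4=1}.
                  branch 2.2.1.1.2 (add p5):
                    ○ open, literals {p4=1, p5=1}.
              branch 2.2.1.2 (add p1):
                ○ open, literals {p1=1, p4=1}.
          branch 2.2.2 (add ¬((p3 → p5) ∨ p1), ¬p4):
            ¬((p3 → p5) ∨ p1): α-rule — add ¬(p3 → p5), ¬p1.
            ¬(p3 → p5): α-rule — add p3, ¬p5.
            ○ open, literals {p1=0, p3=1, p4=0, p5=0}.
4 branches closed, 8 open.
Each open branch fixes some atoms; the unmentioned ones are free. Counting distinct full assignments: branch {p4=1} (p1, p2, p3, p5) contributes 16 new; branch {p3=1} (p1, p2, p4, p5) contributes 8 new; branch {p2=1, p4=0, p5=0} (p1, p3) contributes 2 new; branch {p2=1, p4=0, p5=0} (p1, p3) contributes 0 new; branch {p3=0, p4=1} (p1, p2, p5) contributes 0 new; branch {p4=1, p5=1} (p1, p2, p3) contributes 0 new; branch {p1=1, p4=1} (p2, p3, p5) contributes 0 new; branch {p1=0, p3=1, p4=0, p5=0} (p2) contributes 0 new. Total: 26.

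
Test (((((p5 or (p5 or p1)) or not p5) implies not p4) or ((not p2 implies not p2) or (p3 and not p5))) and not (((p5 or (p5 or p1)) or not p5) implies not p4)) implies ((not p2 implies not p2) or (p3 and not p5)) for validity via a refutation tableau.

Assume the negation and expand:
Initial set: {not ((((((p5 or (p5 or p1)) or not p5) implies not p4) or ((not p2 implies not p2) or (p3 and not p5))) and not (((p5 or (p5 or p1)) or not p5) implies not p4)) implies ((not p2 implies not p2) or (p3 and not p5)))}.
not ((((((p5 or (p5 or p1)) or not p5) implies not p4) or ((not p2 implies not p2) or (p3 and not p5))) and not (((p5 or (p5 or p1)) or not p5) implies not p4)) implies ((not p2 implies not p2) or (p3 and not p5))): α-rule — add (((((p5 or (p5 or p1)) or not p5) implies not p4) or ((not p2 implies not p2) or (p3 and not p5))) and not (((p5 or (p5 or p1)) or not p5) implies not p4)), not ((not p2 implies not p2) or (p3 and not p5)).
(((((p5 or (p5 or p1)) or not p5) implies not p4) or ((not p2 implies not p2) or (p3 and not p5))) and not (((p5 or (p5 or p1)) or not p5) implies not p4)): α-rule — add ((((p5 or (p5 or p1)) or not p5) implies not p4) or ((not p2 implies not p2) or (p3 and not p5))), not (((p5 or (p5 or p1)) or not p5) implies not p4).
not ((not p2 implies not p2) or (p3 and not p5)): α-rule — add not (not p2 implies not p2), not (p3 and not p5).
not (((p5 or (p5 or p1)) or not p5) implies not p4): α-rule — add ((p5 or (p5 or p1)) or not p5), not not p4.
not (not p2 implies not p2): α-rule — add not p2, not not p2.
× closes — contains both p2 and not p2.
All 1 branch closes.
Every branch closed, so the negation is unsatisfiable and the formula is valid.

Valid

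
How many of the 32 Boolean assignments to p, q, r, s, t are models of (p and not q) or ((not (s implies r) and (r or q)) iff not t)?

20

Initial set: {((p and not q) or ((not (s implies r) and (r or q)) iff not t))}.
((p and not q) or ((not (s implies r) and (r or q)) iff not t)): β-rule — branch into (p and not q)  //  ((not (s implies r) and (r or q)) iff not t).
  branch 1 (add (p and not q)):
    (p and not q): α-rule — add p, not q.
    ○ open, literals {p=true, q=false}.
  branch 2 (add ((not (s implies r) and (r or q)) iff not t)):
    ((not (s implies r) and (r or q)) iff not t): β-rule — branch into (not (s implies r) and (r or q)), not t  //  not (not (s implies r) and (r or q)), not not t.
      branch 2.1 (add (not (s implies r) and (r or q)), not t):
        (not (s implies r) and (r or q)): α-rule — add not (s implies r), (r or q).
        not (s implies r): α-rule — add s, not r.
        (r or q): β-rule — branch into r  //  q.
          branch 2.1.1 (add r):
            × closes — contains both r and not r.
          branch 2.1.2 (add q):
            ○ open, literals {q=true, r=false, s=true, t=false}.
      branch 2.2 (add not (not (s implies r) and (r or q)), not not t):
        not (not (s implies r) and (r or q)): β-rule — branch into not not (s implies r)  //  not (r or q).
          branch 2.2.1 (add not not (s implies r)):
            not not (s implies r): β-rule — branch into not s  //  r.
              branch 2.2.1.1 (add not s):
                ○ open, literals {s=false, t=true}.
              branch 2.2.1.2 (add r):
                ○ open, literals {r=true, t=true}.
          branch 2.2.2 (add not (r or q)):
            not (r or q): α-rule — add not r, not q.
            ○ open, literals {q=false, r=false, t=true}.
1 branch closed, 5 open.
Each open branch fixes some atoms; the unmentioned ones are free. Counting distinct full assignments: branch {p=true, q=false} (r, s, t) contributes 8 new; branch {q=true, r=false, s=true, t=false} (p) contributes 2 new; branch {s=false, t=true} (p, q, r) contributes 6 new; branch {r=true, t=true} (p, q, s) contributes 3 new; branch {q=false, r=false, t=true} (p, s) contributes 1 new. Total: 20.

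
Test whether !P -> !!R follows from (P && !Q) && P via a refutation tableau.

Yes

Initial set: {((P && !Q) && P); !(!P -> !!R)}.
((P && !Q) && P): α-rule — add (P && !Q), P.
!(!P -> !!R): α-rule — add !P, !!!R.
× closes — contains both P and !P.
All 1 branch closes.
Every branch closed, so the premises entail the conclusion.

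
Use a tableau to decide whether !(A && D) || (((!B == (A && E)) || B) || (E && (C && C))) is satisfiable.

Initial set: {(!(A && D) || (((!B == (A && E)) || B) || (E && (C && C))))}.
(!(A && D) || (((!B == (A && E)) || B) || (E && (C && C)))): β-rule — branch into !(A && D)  //  (((!B == (A && E)) || B) || (E && (C && C))).
  branch 1 (add !(A && D)):
    !(A && D): β-rule — branch into !A  //  !D.
      branch 1.1 (add !A):
        ○ open, literals {A=false}.
      branch 1.2 (add !D):
        ○ open, literals {D=false}.
  branch 2 (add (((!B == (A && E)) || B) || (E && (C && C)))):
    (((!B == (A && E)) || B) || (E && (C && C))): β-rule — branch into ((!B == (A && E)) || B)  //  (E && (C && C)).
      branch 2.1 (add ((!B == (A && E)) || B)):
        ((!B == (A && E)) || B): β-rule — branch into (!B == (A && E))  //  B.
          branch 2.1.1 (add (!B == (A && E))):
            (!B == (A && E)): β-rule — branch into !B, (A && E)  //  !!B, !(A && E).
              branch 2.1.1.1 (add !B, (A && E)):
                (A && E): α-rule — add A, E.
                ○ open, literals {A=true, B=false, E=true}.
              branch 2.1.1.2 (add !!B, !(A && E)):
                !(A && E): β-rule — branch into !A  //  !E.
                  branch 2.1.1.2.1 (add !A):
                    ○ open, literals {A=false, B=true}.
                  branch 2.1.1.2.2 (add !E):
                    ○ open, literals {B=true, E=false}.
          branch 2.1.2 (add B):
            ○ open, literals {B=true}.
      branch 2.2 (add (E && (C && C))):
        (E && (C && C)): α-rule — add E, (C && C).
        (C && C): α-rule — add C, C.
        ○ open, literals {C=true, E=true}.
0 branches closed, 7 open.
An open branch gives a satisfying assignment: A=false.

Satisfiable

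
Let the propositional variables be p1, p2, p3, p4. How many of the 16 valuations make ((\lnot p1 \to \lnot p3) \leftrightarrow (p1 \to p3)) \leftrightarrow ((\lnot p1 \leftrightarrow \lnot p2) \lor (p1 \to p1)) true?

8

Initial set: {(((\lnot p1 \to \lnot p3) \leftrightarrow (p1 \to p3)) \leftrightarrow ((\lnot p1 \leftrightarrow \lnot p2) \lor (p1 \to p1)))}.
(((\lnot p1 \to \lnot p3) \leftrightarrow (p1 \to p3)) \leftrightarrow ((\lnot p1 \leftrightarrow \lnot p2) \lor (p1 \to p1))): β-rule — branch into ((\lnot p1 \to \lnot p3) \leftrightarrow (p1 \to p3)), ((\lnot p1 \leftrightarrow \lnot p2) \lor (p1 \to p1))  //  \lnot ((\lnot p1 \to \lnot p3) \leftrightarrow (p1 \to p3)), \lnot ((\lnot p1 \leftrightarrow \lnot p2) \lor (p1 \to p1)).
  branch 1 (add ((\lnot p1 \to \lnot p3) \leftrightarrow (p1 \to p3)), ((\lnot p1 \leftrightarrow \lnot p2) \lor (p1 \to p1))):
    ((\lnot p1 \to \lnot p3) \leftrightarrow (p1 \to p3)): β-rule — branch into (\lnot p1 \to \lnot p3), (p1 \to p3)  //  \lnot (\lnot p1 \to \lnot p3), \lnot (p1 \to p3).
      branch 1.1 (add (\lnot p1 \to \lnot p3), (p1 \to p3)):
        ((\lnot p1 \leftrightarrow \lnot p2) \lor (p1 \to p1)): β-rule — branch into (\lnot p1 \leftrightarrow \lnot p2)  //  (p1 \to p1).
          branch 1.1.1 (add (\lnot p1 \leftrightarrow \lnot p2)):
            (\lnot p1 \to \lnot p3): β-rule — branch into \lnot \lnot p1  //  \lnot p3.
              branch 1.1.1.1 (add \lnot \lnot p1):
                (p1 \to p3): β-rule — branch into \lnot p1  //  p3.
                  branch 1.1.1.1.1 (add \lnot p1):
                    × closes — contains both p1 and \lnot p1.
                  branch 1.1.1.1.2 (add p3):
                    (\lnot p1 \leftrightarrow \lnot p2): β-rule — branch into \lnot p1, \lnot p2  //  \lnot \lnot p1, \lnot \lnot p2.
                      branch 1.1.1.1.2.1 (add \lnot p1, \lnot p2):
                        × closes — contains both p1 and \lnot p1.
                      branch 1.1.1.1.2.2 (add \lnot \lnot p1, \lnot \lnot p2):
                        ○ open, literals {p1=T, p2=T, p3=T}.
              branch 1.1.1.2 (add \lnot p3):
                (p1 \to p3): β-rule — branch into \lnot p1  //  p3.
                  branch 1.1.1.2.1 (add \lnot p1):
                    (\lnot p1 \leftrightarrow \lnot p2): β-rule — branch into \lnot p1, \lnot p2  //  \lnot \lnot p1, \lnot \lnot p2.
                      branch 1.1.1.2.1.1 (add \lnot p1, \lnot p2):
                        ○ open, literals {p1=F, p2=F, p3=F}.
                      branch 1.1.1.2.1.2 (add \lnot \lnot p1, \lnot \lnot p2):
                        × closes — contains both p1 and \lnot p1.
                  branch 1.1.1.2.2 (add p3):
                    × closes — contains both p3 and \lnot p3.
          branch 1.1.2 (add (p1 \to p1)):
            (\lnot p1 \to \lnot p3): β-rule — branch into \lnot \lnot p1  //  \lnot p3.
              branch 1.1.2.1 (add \lnot \lnot p1):
                (p1 \to p3): β-rule — branch into \lnot p1  //  p3.
                  branch 1.1.2.1.1 (add \lnot p1):
                    × closes — contains both p1 and \lnot p1.
                  branch 1.1.2.1.2 (add p3):
                    (p1 \to p1): β-rule — branch into \lnot p1  //  p1.
                      branch 1.1.2.1.2.1 (add \lnot p1):
                        × closes — contains both p1 and \lnot p1.
                      branch 1.1.2.1.2.2 (add p1):
                        ○ open, literals {p1=T, p3=T}.
              branch 1.1.2.2 (add \lnot p3):
                (p1 \to p3): β-rule — branch into \lnot p1  //  p3.
                  branch 1.1.2.2.1 (add \lnot p1):
                    (p1 \to p1): β-rule — branch into \lnot p1  //  p1.
                      branch 1.1.2.2.1.1 (add \lnot p1):
                        ○ open, literals {p1=F, p3=F}.
                      branch 1.1.2.2.1.2 (add p1):
                        × closes — contains both p1 and \lnot p1.
                  branch 1.1.2.2.2 (add p3):
                    × closes — contains both p3 and \lnot p3.
      branch 1.2 (add \lnot (\lnot p1 \to \lnot p3), \lnot (p1 \to p3)):
        \lnot (\lnot p1 \to \lnot p3): α-rule — add \lnot p1, \lnot \lnot p3.
        \lnot (p1 \to p3): α-rule — add p1, \lnot p3.
        × closes — contains both p1 and \lnot p1.
  branch 2 (add \lnot ((\lnot p1 \to \lnot p3) \leftrightarrow (p1 \to p3)), \lnot ((\lnot p1 \leftrightarrow \lnot p2) \lor (p1 \to p1))):
    \lnot ((\lnot p1 \leftrightarrow \lnot p2) \lor (p1 \to p1)): α-rule — add \lnot (\lnot p1 \leftrightarrow \lnot p2), \lnot (p1 \to p1).
    \lnot (p1 \to p1): α-rule — add p1, \lnot p1.
    × closes — contains both p1 and \lnot p1.
10 branches closed, 4 open.
Each open branch fixes some atoms; the unmentioned ones are free. Counting distinct full assignments: branch {p1=T, p2=T, p3=T} (p4) contributes 2 new; branch {p1=F, p2=F, p3=F} (p4) contributes 2 new; branch {p1=T, p3=T} (p2, p4) contributes 2 new; branch {p1=F, p3=F} (p2, p4) contributes 2 new. Total: 8.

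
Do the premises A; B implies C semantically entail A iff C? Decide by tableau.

Initial set: {A; (B implies C); not (A iff C)}.
(B implies C): β-rule — branch into not B  //  C.
  branch 1 (add not B):
    not (A iff C): β-rule — branch into A, not C  //  not A, C.
      branch 1.1 (add A, not C):
        ○ open, literals {A=1, B=0, C=0}.
      branch 1.2 (add not A, C):
        × closes — contains both A and not A.
  branch 2 (add C):
    not (A iff C): β-rule — branch into A, not C  //  not A, C.
      branch 2.1 (add A, not C):
        × closes — contains both C and not C.
      branch 2.2 (add not A, C):
        × closes — contains both A and not A.
3 branches closed, 1 open.
An open branch gives a countermodel: A=1, B=0, C=0 (unmentioned atoms arbitrary); the premises hold there but the conclusion fails.

No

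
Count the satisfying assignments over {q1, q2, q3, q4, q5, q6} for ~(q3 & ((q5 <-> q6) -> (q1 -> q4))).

36

Initial set: {~(q3 & ((q5 <-> q6) -> (q1 -> q4)))}.
~(q3 & ((q5 <-> q6) -> (q1 -> q4))): β-rule — branch into ~q3  //  ~((q5 <-> q6) -> (q1 -> q4)).
  branch 1 (add ~q3):
    ○ open, literals {q3=F}.
  branch 2 (add ~((q5 <-> q6) -> (q1 -> q4))):
    ~((q5 <-> q6) -> (q1 -> q4)): α-rule — add (q5 <-> q6), ~(q1 -> q4).
    ~(q1 -> q4): α-rule — add q1, ~q4.
    (q5 <-> q6): β-rule — branch into q5, q6  //  ~q5, ~q6.
      branch 2.1 (add q5, q6):
        ○ open, literals {q1=T, q4=F, q5=T, q6=T}.
      branch 2.2 (add ~q5, ~q6):
        ○ open, literals {q1=T, q4=F, q5=F, q6=F}.
0 branches closed, 3 open.
Each open branch fixes some atoms; the unmentioned ones are free. Counting distinct full assignments: branch {q3=F} (q1, q2, q4, q5, q6) contributes 32 new; branch {q1=T, q4=F, q5=T, q6=T} (q2, q3) contributes 2 new; branch {q1=T, q4=F, q5=F, q6=F} (q2, q3) contributes 2 new. Total: 36.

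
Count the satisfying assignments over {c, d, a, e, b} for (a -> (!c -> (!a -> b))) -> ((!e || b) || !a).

Initial set: {T ((a -> (!c -> (!a -> b))) -> ((!e || b) || !a))}.
T ((a -> (!c -> (!a -> b))) -> ((!e || b) || !a)): β-rule — branch into F (a -> (!c -> (!a -> b)))  //  T ((!e || b) || !a).
  branch 1 (add F (a -> (!c -> (!a -> b)))):
    F (a -> (!c -> (!a -> b))): α-rule — add T a, F (!c -> (!a -> b)).
    F (!c -> (!a -> b)): α-rule — add T !c, F (!a -> b).
    F (!a -> b): α-rule — add T !a, F b.
    × closes — contains both a and !a.
  branch 2 (add T ((!e || b) || !a)):
    T ((!e || b) || !a): β-rule — branch into T (!e || b)  //  T !a.
      branch 2.1 (add T (!e || b)):
        T (!e || b): β-rule — branch into T !e  //  T b.
          branch 2.1.1 (add T !e):
            ○ open, literals {e=false}.
          branch 2.1.2 (add T b):
            ○ open, literals {b=true}.
      branch 2.2 (add T !a):
        ○ open, literals {a=false}.
1 branch closed, 3 open.
Each open branch fixes some atoms; the unmentioned ones are free. Counting distinct full assignments: branch {e=false} (c, d, a, b) contributes 16 new; branch {b=true} (c, d, a, e) contributes 8 new; branch {a=false} (c, d, e, b) contributes 4 new. Total: 28.

28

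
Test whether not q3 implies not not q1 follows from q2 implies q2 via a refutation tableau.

Initial set: {T (q2 implies q2); F (not q3 implies not not q1)}.
F (not q3 implies not not q1): α-rule — add T not q3, F not not q1.
F not not q1: drop double negation, giving F q1.
T (q2 implies q2): β-rule — branch into F q2  //  T q2.
  branch 1 (add F q2):
    ○ open, literals {q1=false, q2=false, q3=false}.
  branch 2 (add T q2):
    ○ open, literals {q1=false, q2=true, q3=false}.
0 branches closed, 2 open.
An open branch gives a countermodel: q1=false, q2=false, q3=false (unmentioned atoms arbitrary); the premises hold there but the conclusion fails.

No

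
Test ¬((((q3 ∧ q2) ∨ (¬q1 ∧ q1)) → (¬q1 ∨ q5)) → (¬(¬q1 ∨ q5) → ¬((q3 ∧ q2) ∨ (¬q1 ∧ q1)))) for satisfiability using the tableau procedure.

Initial set: {¬((((q3 ∧ q2) ∨ (¬q1 ∧ q1)) → (¬q1 ∨ q5)) → (¬(¬q1 ∨ q5) → ¬((q3 ∧ q2) ∨ (¬q1 ∧ q1))))}.
¬((((q3 ∧ q2) ∨ (¬q1 ∧ q1)) → (¬q1 ∨ q5)) → (¬(¬q1 ∨ q5) → ¬((q3 ∧ q2) ∨ (¬q1 ∧ q1)))): α-rule — add (((q3 ∧ q2) ∨ (¬q1 ∧ q1)) → (¬q1 ∨ q5)), ¬(¬(¬q1 ∨ q5) → ¬((q3 ∧ q2) ∨ (¬q1 ∧ q1))).
¬(¬(¬q1 ∨ q5) → ¬((q3 ∧ q2) ∨ (¬q1 ∧ q1))): α-rule — add ¬(¬q1 ∨ q5), ¬¬((q3 ∧ q2) ∨ (¬q1 ∧ q1)).
¬(¬q1 ∨ q5): α-rule — add ¬¬q1, ¬q5.
(((q3 ∧ q2) ∨ (¬q1 ∧ q1)) → (¬q1 ∨ q5)): β-rule — branch into ¬((q3 ∧ q2) ∨ (¬q1 ∧ q1))  //  (¬q1 ∨ q5).
  branch 1 (add ¬((q3 ∧ q2) ∨ (¬q1 ∧ q1))):
    ¬((q3 ∧ q2) ∨ (¬q1 ∧ q1)): α-rule — add ¬(q3 ∧ q2), ¬(¬q1 ∧ q1).
    ¬¬((q3 ∧ q2) ∨ (¬q1 ∧ q1)): β-rule — branch into (q3 ∧ q2)  //  (¬q1 ∧ q1).
      branch 1.1 (add (q3 ∧ q2)):
        (q3 ∧ q2): α-rule — add q3, q2.
        ¬(q3 ∧ q2): β-rule — branch into ¬q3  //  ¬q2.
          branch 1.1.1 (add ¬q3):
            × closes — contains both q3 and ¬q3.
          branch 1.1.2 (add ¬q2):
            × closes — contains both q2 and ¬q2.
      branch 1.2 (add (¬q1 ∧ q1)):
        (¬q1 ∧ q1): α-rule — add ¬q1, q1.
        × closes — contains both q1 and ¬q1.
  branch 2 (add (¬q1 ∨ q5)):
    ¬¬((q3 ∧ q2) ∨ (¬q1 ∧ q1)): β-rule — branch into (q3 ∧ q2)  //  (¬q1 ∧ q1).
      branch 2.1 (add (q3 ∧ q2)):
        (q3 ∧ q2): α-rule — add q3, q2.
        (¬q1 ∨ q5): β-rule — branch into ¬q1  //  q5.
          branch 2.1.1 (add ¬q1):
            × closes — contains both q1 and ¬q1.
          branch 2.1.2 (add q5):
            × closes — contains both q5 and ¬q5.
      branch 2.2 (add (¬q1 ∧ q1)):
        (¬q1 ∧ q1): α-rule — add ¬q1, q1.
        × closes — contains both q1 and ¬q1.
All 6 branches close.
Every branch closed; the formula is unsatisfiable.

Unsatisfiable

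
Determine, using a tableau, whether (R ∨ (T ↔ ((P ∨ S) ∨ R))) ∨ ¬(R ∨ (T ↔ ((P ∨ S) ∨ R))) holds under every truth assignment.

Assume the negation and expand:
Initial set: {¬((R ∨ (T ↔ ((P ∨ S) ∨ R))) ∨ ¬(R ∨ (T ↔ ((P ∨ S) ∨ R))))}.
¬((R ∨ (T ↔ ((P ∨ S) ∨ R))) ∨ ¬(R ∨ (T ↔ ((P ∨ S) ∨ R)))): α-rule — add ¬(R ∨ (T ↔ ((P ∨ S) ∨ R))), ¬¬(R ∨ (T ↔ ((P ∨ S) ∨ R))).
¬(R ∨ (T ↔ ((P ∨ S) ∨ R))): α-rule — add ¬R, ¬(T ↔ ((P ∨ S) ∨ R)).
¬¬(R ∨ (T ↔ ((P ∨ S) ∨ R))): β-rule — branch into R  //  (T ↔ ((P ∨ S) ∨ R)).
  branch 1 (add R):
    × closes — contains both R and ¬R.
  branch 2 (add (T ↔ ((P ∨ S) ∨ R))):
    ¬(T ↔ ((P ∨ S) ∨ R)): β-rule — branch into T, ¬((P ∨ S) ∨ R)  //  ¬T, ((P ∨ S) ∨ R).
      branch 2.1 (add T, ¬((P ∨ S) ∨ R)):
        ¬((P ∨ S) ∨ R): α-rule — add ¬(P ∨ S), ¬R.
        ¬(P ∨ S): α-rule — add ¬P, ¬S.
        (T ↔ ((P ∨ S) ∨ R)): β-rule — branch into T, ((P ∨ S) ∨ R)  //  ¬T, ¬((P ∨ S) ∨ R).
          branch 2.1.1 (add T, ((P ∨ S) ∨ R)):
            ((P ∨ S) ∨ R): β-rule — branch into (P ∨ S)  //  R.
              branch 2.1.1.1 (add (P ∨ S)):
                (P ∨ S): β-rule — branch into P  //  S.
                  branch 2.1.1.1.1 (add P):
                    × closes — contains both P and ¬P.
                  branch 2.1.1.1.2 (add S):
                    × closes — contains both S and ¬S.
              branch 2.1.1.2 (add R):
                × closes — contains both R and ¬R.
          branch 2.1.2 (add ¬T, ¬((P ∨ S) ∨ R)):
            × closes — contains both T and ¬T.
      branch 2.2 (add ¬T, ((P ∨ S) ∨ R)):
        (T ↔ ((P ∨ S) ∨ R)): β-rule — branch into T, ((P ∨ S) ∨ R)  //  ¬T, ¬((P ∨ S) ∨ R).
          branch 2.2.1 (add T, ((P ∨ S) ∨ R)):
            × closes — contains both T and ¬T.
          branch 2.2.2 (add ¬T, ¬((P ∨ S) ∨ R)):
            ¬((P ∨ S) ∨ R): α-rule — add ¬(P ∨ S), ¬R.
            ¬(P ∨ S): α-rule — add ¬P, ¬S.
            ((P ∨ S) ∨ R): β-rule — branch into (P ∨ S)  //  R.
              branch 2.2.2.1 (add (P ∨ S)):
                (P ∨ S): β-rule — branch into P  //  S.
                  branch 2.2.2.1.1 (add P):
                    × closes — contains both P and ¬P.
                  branch 2.2.2.1.2 (add S):
                    × closes — contains both S and ¬S.
              branch 2.2.2.2 (add R):
                × closes — contains both R and ¬R.
All 9 branches close.
Every branch closed, so the negation is unsatisfiable and the formula is valid.

Valid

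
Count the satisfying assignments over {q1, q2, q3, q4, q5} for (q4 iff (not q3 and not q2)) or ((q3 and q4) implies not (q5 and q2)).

Initial set: {T ((q4 iff (not q3 and not q2)) or ((q3 and q4) implies not (q5 and q2)))}.
T ((q4 iff (not q3 and not q2)) or ((q3 and q4) implies not (q5 and q2))): β-rule — branch into T (q4 iff (not q3 and not q2))  //  T ((q3 and q4) implies not (q5 and q2)).
  branch 1 (add T (q4 iff (not q3 and not q2))):
    T (q4 iff (not q3 and not q2)): β-rule — branch into T q4, T (not q3 and not q2)  //  F q4, F (not q3 and not q2).
      branch 1.1 (add T q4, T (not q3 and not q2)):
        T (not q3 and not q2): α-rule — add T not q3, T not q2.
        ○ open, literals {q2=false, q3=false, q4=true}.
      branch 1.2 (add F q4, F (not q3 and not q2)):
        F (not q3 and not q2): β-rule — branch into F not q3  //  F not q2.
          branch 1.2.1 (add F not q3):
            ○ open, literals {q3=true, q4=false}.
          branch 1.2.2 (add F not q2):
            ○ open, literals {q2=true, q4=false}.
  branch 2 (add T ((q3 and q4) implies not (q5 and q2))):
    T ((q3 and q4) implies not (q5 and q2)): β-rule — branch into F (q3 and q4)  //  T not (q5 and q2).
      branch 2.1 (add F (q3 and q4)):
        F (q3 and q4): β-rule — branch into F q3  //  F q4.
          branch 2.1.1 (add F q3):
            ○ open, literals {q3=false}.
          branch 2.1.2 (add F q4):
            ○ open, literals {q4=false}.
      branch 2.2 (add T not (q5 and q2)):
        T not (q5 and q2): β-rule — branch into F q5  //  F q2.
          branch 2.2.1 (add F q5):
            ○ open, literals {q5=false}.
          branch 2.2.2 (add F q2):
            ○ open, literals {q2=false}.
0 branches closed, 7 open.
Each open branch fixes some atoms; the unmentioned ones are free. Counting distinct full assignments: branch {q2=false, q3=false, q4=true} (q1, q5) contributes 4 new; branch {q3=true, q4=false} (q1, q2, q5) contributes 8 new; branch {q2=true, q4=false} (q1, q3, q5) contributes 4 new; branch {q3=false} (q1, q2, q4, q5) contributes 8 new; branch {q4=false} (q1, q2, q3, q5) contributes 0 new; branch {q5=false} (q1, q2, q3, q4) contributes 4 new; branch {q2=false} (q1, q3, q4, q5) contributes 2 new. Total: 30.

30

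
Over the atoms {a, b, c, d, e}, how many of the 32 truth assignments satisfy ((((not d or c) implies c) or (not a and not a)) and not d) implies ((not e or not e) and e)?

20

Initial set: {(((((not d or c) implies c) or (not a and not a)) and not d) implies ((not e or not e) and e))}.
(((((not d or c) implies c) or (not a and not a)) and not d) implies ((not e or not e) and e)): β-rule — branch into not ((((not d or c) implies c) or (not a and not a)) and not d)  //  ((not e or not e) and e).
  branch 1 (add not ((((not d or c) implies c) or (not a and not a)) and not d)):
    not ((((not d or c) implies c) or (not a and not a)) and not d): β-rule — branch into not (((not d or c) implies c) or (not a and not a))  //  not not d.
      branch 1.1 (add not (((not d or c) implies c) or (not a and not a))):
        not (((not d or c) implies c) or (not a and not a)): α-rule — add not ((not d or c) implies c), not (not a and not a).
        not ((not d or c) implies c): α-rule — add (not d or c), not c.
        not (not a and not a): β-rule — branch into not not a  //  not not a.
          branch 1.1.1 (add not not a):
            (not d or c): β-rule — branch into not d  //  c.
              branch 1.1.1.1 (add not d):
                ○ open, literals {a=1, c=0, d=0}.
              branch 1.1.1.2 (add c):
                × closes — contains both c and not c.
          branch 1.1.2 (add not not a):
            (not d or c): β-rule — branch into not d  //  c.
              branch 1.1.2.1 (add not d):
                ○ open, literals {a=1, c=0, d=0}.
              branch 1.1.2.2 (add c):
                × closes — contains both c and not c.
      branch 1.2 (add not not d):
        ○ open, literals {d=1}.
  branch 2 (add ((not e or not e) and e)):
    ((not e or not e) and e): α-rule — add (not e or not e), e.
    (not e or not e): β-rule — branch into not e  //  not e.
      branch 2.1 (add not e):
        × closes — contains both e and not e.
      branch 2.2 (add not e):
        × closes — contains both e and not e.
4 branches closed, 3 open.
Each open branch fixes some atoms; the unmentioned ones are free. Counting distinct full assignments: branch {a=1, c=0, d=0} (b, e) contributes 4 new; branch {a=1, c=0, d=0} (b, e) contributes 0 new; branch {d=1} (a, b, c, e) contributes 16 new. Total: 20.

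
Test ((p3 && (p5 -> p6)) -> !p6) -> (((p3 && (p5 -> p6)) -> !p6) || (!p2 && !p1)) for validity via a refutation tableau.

Assume the negation and expand:
Initial set: {!(((p3 && (p5 -> p6)) -> !p6) -> (((p3 && (p5 -> p6)) -> !p6) || (!p2 && !p1)))}.
!(((p3 && (p5 -> p6)) -> !p6) -> (((p3 && (p5 -> p6)) -> !p6) || (!p2 && !p1))): α-rule — add ((p3 && (p5 -> p6)) -> !p6), !(((p3 && (p5 -> p6)) -> !p6) || (!p2 && !p1)).
!(((p3 && (p5 -> p6)) -> !p6) || (!p2 && !p1)): α-rule — add !((p3 && (p5 -> p6)) -> !p6), !(!p2 && !p1).
!((p3 && (p5 -> p6)) -> !p6): α-rule — add (p3 && (p5 -> p6)), !!p6.
(p3 && (p5 -> p6)): α-rule — add p3, (p5 -> p6).
((p3 && (p5 -> p6)) -> !p6): β-rule — branch into !(p3 && (p5 -> p6))  //  !p6.
  branch 1 (add !(p3 && (p5 -> p6))):
    !(!p2 && !p1): β-rule — branch into !!p2  //  !!p1.
      branch 1.1 (add !!p2):
        (p5 -> p6): β-rule — branch into !p5  //  p6.
          branch 1.1.1 (add !p5):
            !(p3 && (p5 -> p6)): β-rule — branch into !p3  //  !(p5 -> p6).
              branch 1.1.1.1 (add !p3):
                × closes — contains both p3 and !p3.
              branch 1.1.1.2 (add !(p5 -> p6)):
                !(p5 -> p6): α-rule — add p5, !p6.
                × closes — contains both p5 and !p5.
          branch 1.1.2 (add p6):
            !(p3 && (p5 -> p6)): β-rule — branch into !p3  //  !(p5 -> p6).
              branch 1.1.2.1 (add !p3):
                × closes — contains both p3 and !p3.
              branch 1.1.2.2 (add !(p5 -> p6)):
                !(p5 -> p6): α-rule — add p5, !p6.
                × closes — contains both p6 and !p6.
      branch 1.2 (add !!p1):
        (p5 -> p6): β-rule — branch into !p5  //  p6.
          branch 1.2.1 (add !p5):
            !(p3 && (p5 -> p6)): β-rule — branch into !p3  //  !(p5 -> p6).
              branch 1.2.1.1 (add !p3):
                × closes — contains both p3 and !p3.
              branch 1.2.1.2 (add !(p5 -> p6)):
                !(p5 -> p6): α-rule — add p5, !p6.
                × closes — contains both p5 and !p5.
          branch 1.2.2 (add p6):
            !(p3 && (p5 -> p6)): β-rule — branch into !p3  //  !(p5 -> p6).
              branch 1.2.2.1 (add !p3):
                × closes — contains both p3 and !p3.
              branch 1.2.2.2 (add !(p5 -> p6)):
                !(p5 -> p6): α-rule — add p5, !p6.
                × closes — contains both p6 and !p6.
  branch 2 (add !p6):
    × closes — contains both p6 and !p6.
All 9 branches close.
Every branch closed, so the negation is unsatisfiable and the formula is valid.

Valid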